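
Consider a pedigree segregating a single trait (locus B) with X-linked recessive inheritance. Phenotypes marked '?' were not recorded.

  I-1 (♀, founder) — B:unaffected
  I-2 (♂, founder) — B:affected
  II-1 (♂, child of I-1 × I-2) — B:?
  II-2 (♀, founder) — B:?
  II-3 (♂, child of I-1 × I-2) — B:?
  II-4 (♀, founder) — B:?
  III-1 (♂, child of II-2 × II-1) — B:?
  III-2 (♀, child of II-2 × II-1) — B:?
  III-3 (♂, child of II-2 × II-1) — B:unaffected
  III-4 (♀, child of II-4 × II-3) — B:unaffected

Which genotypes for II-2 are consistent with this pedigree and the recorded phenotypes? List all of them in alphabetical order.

II-2 ∈ {X^BX^B, X^BX^b}

B/I-1 un ·: X^BX^B|X^BX^b
B/I-2 aff ·: X^bY
B/II-1 ? I-1×I-2: X^BY|X^bY
B/II-2 ? ·: X^BX^B|X^BX^b
B/II-3 ? I-1×I-2: X^BY|X^bY
B/II-4 ? ·: X^BX^B|X^BX^b|X^bX^b
B/III-1 ? II-2×II-1: X^BY|X^bY
B/III-2 ? II-2×II-1: X^BX^B|X^BX^b|X^bX^b
B/III-3 un II-2×II-1: X^BY
B/III-4 un II-4×II-3: X^BX^B|X^BX^b
⇒ B over [I-1,I-2,II-1,II-2,II-3,II-4,III-1,III-2,III-3,III-4]: 80 consistent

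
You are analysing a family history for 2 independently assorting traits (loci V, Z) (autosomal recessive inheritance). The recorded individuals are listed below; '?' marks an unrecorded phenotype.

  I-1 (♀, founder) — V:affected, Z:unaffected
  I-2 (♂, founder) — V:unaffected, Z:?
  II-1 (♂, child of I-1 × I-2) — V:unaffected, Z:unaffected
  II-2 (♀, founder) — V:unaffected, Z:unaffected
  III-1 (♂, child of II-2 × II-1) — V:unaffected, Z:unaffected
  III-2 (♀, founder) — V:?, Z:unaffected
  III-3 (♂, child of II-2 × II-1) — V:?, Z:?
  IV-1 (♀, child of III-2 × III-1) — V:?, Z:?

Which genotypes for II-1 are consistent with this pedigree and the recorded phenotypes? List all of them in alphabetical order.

II-1 ∈ {Vv ZZ, Vv Zz}

V/I-1 aff ·: vv
V/I-2 un ·: VV|Vv
V/II-1 un I-1×I-2: Vv
V/II-2 un ·: VV|Vv
V/III-1 un II-2×II-1: VV|Vv
V/III-2 ? ·: VV|Vv|vv
V/III-3 ? II-2×II-1: VV|Vv|vv
V/IV-1 ? III-2×III-1: VV|Vv|vv
⇒ V over [I-1,I-2,II-1,II-2,III-1,III-2,III-3,IV-1]: 110 consistent
Z/I-1 un ·: ZZ|Zz
Z/I-2 ? ·: ZZ|Zz|zz
Z/II-1 un I-1×I-2: ZZ|Zz
Z/II-2 un ·: ZZ|Zz
Z/III-1 un II-2×II-1: ZZ|Zz
Z/III-2 un ·: ZZ|Zz
Z/III-3 ? II-2×II-1: ZZ|Zz|zz
Z/IV-1 ? III-2×III-1: ZZ|Zz|zz
⇒ Z over [I-1,I-2,II-1,II-2,III-1,III-2,III-3,IV-1]: 276 consistent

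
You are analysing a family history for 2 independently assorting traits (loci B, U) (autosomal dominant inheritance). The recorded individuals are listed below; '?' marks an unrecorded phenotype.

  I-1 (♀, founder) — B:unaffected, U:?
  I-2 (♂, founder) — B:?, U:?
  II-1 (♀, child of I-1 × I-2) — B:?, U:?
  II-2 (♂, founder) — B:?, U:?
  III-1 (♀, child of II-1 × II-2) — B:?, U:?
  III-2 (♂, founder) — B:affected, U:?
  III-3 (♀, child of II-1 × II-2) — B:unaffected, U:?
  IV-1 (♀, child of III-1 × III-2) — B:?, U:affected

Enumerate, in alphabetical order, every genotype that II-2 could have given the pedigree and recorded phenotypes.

II-2 ∈ {Bb UU, Bb Uu, Bb uu, bb UU, bb Uu, bb uu}

B/I-1 un ·: bb
B/I-2 ? ·: bb|Bb|BB
B/II-1 ? I-1×I-2: bb|Bb
B/II-2 ? ·: bb|Bb
B/III-1 ? II-1×II-2: bb|Bb|BB
B/III-2 aff ·: Bb|BB
B/III-3 un II-1×II-2: bb
B/IV-1 ? III-1×III-2: bb|Bb|BB
⇒ B over [I-1,I-2,II-1,II-2,III-1,III-2,III-3,IV-1]: 60 consistent
U/I-1 ? ·: uu|Uu|UU
U/I-2 ? ·: uu|Uu|UU
U/II-1 ? I-1×I-2: uu|Uu|UU
U/II-2 ? ·: uu|Uu|UU
U/III-1 ? II-1×II-2: uu|Uu|UU
U/III-2 ? ·: uu|Uu|UU
U/III-3 ? II-1×II-2: uu|Uu|UU
U/IV-1 aff III-1×III-2: Uu|UU
⇒ U over [I-1,I-2,II-1,II-2,III-1,III-2,III-3,IV-1]: 647 consistent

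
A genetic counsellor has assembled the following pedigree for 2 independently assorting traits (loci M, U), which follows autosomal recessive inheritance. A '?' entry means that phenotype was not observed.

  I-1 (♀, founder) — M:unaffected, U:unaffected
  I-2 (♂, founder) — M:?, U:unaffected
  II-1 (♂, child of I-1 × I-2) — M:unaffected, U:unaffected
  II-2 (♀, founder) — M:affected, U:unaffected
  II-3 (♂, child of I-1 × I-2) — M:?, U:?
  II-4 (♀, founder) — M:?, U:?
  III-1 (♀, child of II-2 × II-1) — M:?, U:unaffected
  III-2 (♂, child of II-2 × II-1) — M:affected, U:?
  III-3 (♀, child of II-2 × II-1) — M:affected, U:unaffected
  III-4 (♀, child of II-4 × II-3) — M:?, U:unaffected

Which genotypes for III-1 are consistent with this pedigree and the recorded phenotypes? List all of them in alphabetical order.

M/I-1 un ·: MM|Mm
M/I-2 ? ·: MM|Mm|mm
M/II-1 un I-1×I-2: Mm
M/II-2 aff ·: mm
M/II-3 ? I-1×I-2: MM|Mm|mm
M/II-4 ? ·: MM|Mm|mm
M/III-1 ? II-2×II-1: Mm|mm
M/III-2 aff II-2×II-1: mm
M/III-3 aff II-2×II-1: mm
M/III-4 ? II-4×II-3: MM|Mm|mm
⇒ M over [I-1,I-2,II-1,II-2,II-3,II-4,III-1,III-2,III-3,III-4]: 110 consistent
U/I-1 un ·: UU|Uu
U/I-2 un ·: UU|Uu
U/II-1 un I-1×I-2: UU|Uu
U/II-2 un ·: UU|Uu
U/II-3 ? I-1×I-2: UU|Uu|uu
U/II-4 ? ·: UU|Uu|uu
U/III-1 un II-2×II-1: UU|Uu
U/III-2 ? II-2×II-1: UU|Uu|uu
U/III-3 un II-2×II-1: UU|Uu
U/III-4 un II-4×II-3: UU|Uu
⇒ U over [I-1,I-2,II-1,II-2,II-3,II-4,III-1,III-2,III-3,III-4]: 877 consistent

III-1 ∈ {Mm UU, Mm Uu, mm UU, mm Uu}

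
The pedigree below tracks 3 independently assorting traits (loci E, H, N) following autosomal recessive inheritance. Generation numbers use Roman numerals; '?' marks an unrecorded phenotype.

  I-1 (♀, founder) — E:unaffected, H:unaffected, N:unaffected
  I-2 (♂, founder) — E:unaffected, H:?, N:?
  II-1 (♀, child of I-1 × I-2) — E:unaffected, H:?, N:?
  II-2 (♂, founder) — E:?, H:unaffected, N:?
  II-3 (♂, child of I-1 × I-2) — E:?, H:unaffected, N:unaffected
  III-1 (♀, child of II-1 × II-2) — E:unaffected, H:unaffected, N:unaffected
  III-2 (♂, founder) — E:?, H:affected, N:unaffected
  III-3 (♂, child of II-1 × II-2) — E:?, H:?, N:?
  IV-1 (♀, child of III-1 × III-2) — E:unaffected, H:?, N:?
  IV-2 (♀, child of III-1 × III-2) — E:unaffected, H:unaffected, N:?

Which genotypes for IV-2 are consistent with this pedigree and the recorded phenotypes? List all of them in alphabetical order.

E/I-1 un ·: EE|Ee
E/I-2 un ·: EE|Ee
E/II-1 un I-1×I-2: EE|Ee
E/II-2 ? ·: EE|Ee|ee
E/II-3 ? I-1×I-2: EE|Ee|ee
E/III-1 un II-1×II-2: EE|Ee
E/III-2 ? ·: EE|Ee|ee
E/III-3 ? II-1×II-2: EE|Ee|ee
E/IV-1 un III-1×III-2: EE|Ee
E/IV-2 un III-1×III-2: EE|Ee
⇒ E over [I-1,I-2,II-1,II-2,II-3,III-1,III-2,III-3,IV-1,IV-2]: 1011 consistent
H/I-1 un ·: HH|Hh
H/I-2 ? ·: HH|Hh|hh
H/II-1 ? I-1×I-2: HH|Hh|hh
H/II-2 un ·: HH|Hh
H/II-3 un I-1×I-2: HH|Hh
H/III-1 un II-1×II-2: HH|Hh
H/III-2 aff ·: hh
H/III-3 ? II-1×II-2: HH|Hh|hh
H/IV-1 ? III-1×III-2: Hh|hh
H/IV-2 un III-1×III-2: Hh
⇒ H over [I-1,I-2,II-1,II-2,II-3,III-1,III-2,III-3,IV-1,IV-2]: 187 consistent
N/I-1 un ·: NN|Nn
N/I-2 ? ·: NN|Nn|nn
N/II-1 ? I-1×I-2: NN|Nn|nn
N/II-2 ? ·: NN|Nn|nn
N/II-3 un I-1×I-2: NN|Nn
N/III-1 un II-1×II-2: NN|Nn
N/III-2 un ·: NN|Nn
N/III-3 ? II-1×II-2: NN|Nn|nn
N/IV-1 ? III-1×III-2: NN|Nn|nn
N/IV-2 ? III-1×III-2: NN|Nn|nn
⇒ N over [I-1,I-2,II-1,II-2,II-3,III-1,III-2,III-3,IV-1,IV-2]: 1423 consistent

IV-2 ∈ {EE Hh NN, EE Hh Nn, EE Hh nn, Ee Hh NN, Ee Hh Nn, Ee Hh nn}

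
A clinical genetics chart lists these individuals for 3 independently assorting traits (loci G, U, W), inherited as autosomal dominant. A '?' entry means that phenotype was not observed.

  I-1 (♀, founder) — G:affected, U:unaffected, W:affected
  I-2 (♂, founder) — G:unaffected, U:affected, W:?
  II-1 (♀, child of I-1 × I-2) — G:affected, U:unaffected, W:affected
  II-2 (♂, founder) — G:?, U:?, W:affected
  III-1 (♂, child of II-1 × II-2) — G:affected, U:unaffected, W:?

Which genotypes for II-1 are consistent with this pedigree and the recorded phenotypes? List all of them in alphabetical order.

G/I-1 aff ·: Gg|GG
G/I-2 un ·: gg
G/II-1 aff I-1×I-2: Gg
G/II-2 ? ·: gg|Gg|GG
G/III-1 aff II-1×II-2: Gg|GG
⇒ G over [I-1,I-2,II-1,II-2,III-1]: 10 consistent
U/I-1 un ·: uu
U/I-2 aff ·: Uu
U/II-1 un I-1×I-2: uu
U/II-2 ? ·: uu|Uu
U/III-1 un II-1×II-2: uu
⇒ U over [I-1,I-2,II-1,II-2,III-1]: 2 consistent
W/I-1 aff ·: Ww|WW
W/I-2 ? ·: ww|Ww|WW
W/II-1 aff I-1×I-2: Ww|WW
W/II-2 aff ·: Ww|WW
W/III-1 ? II-1×II-2: ww|Ww|WW
⇒ W over [I-1,I-2,II-1,II-2,III-1]: 37 consistent

II-1 ∈ {Gg uu WW, Gg uu Ww}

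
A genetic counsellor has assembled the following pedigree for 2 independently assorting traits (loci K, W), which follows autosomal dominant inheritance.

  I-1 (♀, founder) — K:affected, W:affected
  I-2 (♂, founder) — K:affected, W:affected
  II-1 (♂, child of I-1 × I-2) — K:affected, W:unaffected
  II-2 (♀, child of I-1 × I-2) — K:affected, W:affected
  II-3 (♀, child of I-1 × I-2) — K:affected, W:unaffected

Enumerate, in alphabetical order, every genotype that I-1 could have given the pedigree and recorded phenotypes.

K/I-1 aff ·: Kk|KK
K/I-2 aff ·: Kk|KK
K/II-1 aff I-1×I-2: Kk|KK
K/II-2 aff I-1×I-2: Kk|KK
K/II-3 aff I-1×I-2: Kk|KK
⇒ K over [I-1,I-2,II-1,II-2,II-3]: 25 consistent
W/I-1 aff ·: Ww
W/I-2 aff ·: Ww
W/II-1 un I-1×I-2: ww
W/II-2 aff I-1×I-2: Ww|WW
W/II-3 un I-1×I-2: ww
⇒ W over [I-1,I-2,II-1,II-2,II-3]: 2 consistent

I-1 ∈ {KK Ww, Kk Ww}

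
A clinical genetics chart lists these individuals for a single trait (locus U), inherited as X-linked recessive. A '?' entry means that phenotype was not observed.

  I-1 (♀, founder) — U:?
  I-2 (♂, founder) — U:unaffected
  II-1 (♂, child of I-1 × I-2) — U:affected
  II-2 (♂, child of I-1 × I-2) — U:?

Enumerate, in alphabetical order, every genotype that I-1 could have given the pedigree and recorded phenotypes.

I-1 ∈ {X^UX^u, X^uX^u}

U/I-1 ? ·: X^UX^u|X^uX^u
U/I-2 un ·: X^UY
U/II-1 aff I-1×I-2: X^uY
U/II-2 ? I-1×I-2: X^UY|X^uY
⇒ U over [I-1,I-2,II-1,II-2]: 3 consistent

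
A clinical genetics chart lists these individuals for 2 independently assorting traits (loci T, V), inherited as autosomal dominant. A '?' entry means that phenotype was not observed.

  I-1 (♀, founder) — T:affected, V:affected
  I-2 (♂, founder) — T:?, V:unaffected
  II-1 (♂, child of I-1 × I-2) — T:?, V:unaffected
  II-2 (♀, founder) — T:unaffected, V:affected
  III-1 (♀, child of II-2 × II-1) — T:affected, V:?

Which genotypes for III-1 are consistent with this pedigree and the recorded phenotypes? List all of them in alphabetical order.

T/I-1 aff ·: Tt|TT
T/I-2 ? ·: tt|Tt|TT
T/II-1 ? I-1×I-2: Tt|TT
T/II-2 un ·: tt
T/III-1 aff II-2×II-1: Tt
⇒ T over [I-1,I-2,II-1,II-2,III-1]: 9 consistent
V/I-1 aff ·: Vv
V/I-2 un ·: vv
V/II-1 un I-1×I-2: vv
V/II-2 aff ·: Vv|VV
V/III-1 ? II-2×II-1: vv|Vv
⇒ V over [I-1,I-2,II-1,II-2,III-1]: 3 consistent

III-1 ∈ {Tt Vv, Tt vv}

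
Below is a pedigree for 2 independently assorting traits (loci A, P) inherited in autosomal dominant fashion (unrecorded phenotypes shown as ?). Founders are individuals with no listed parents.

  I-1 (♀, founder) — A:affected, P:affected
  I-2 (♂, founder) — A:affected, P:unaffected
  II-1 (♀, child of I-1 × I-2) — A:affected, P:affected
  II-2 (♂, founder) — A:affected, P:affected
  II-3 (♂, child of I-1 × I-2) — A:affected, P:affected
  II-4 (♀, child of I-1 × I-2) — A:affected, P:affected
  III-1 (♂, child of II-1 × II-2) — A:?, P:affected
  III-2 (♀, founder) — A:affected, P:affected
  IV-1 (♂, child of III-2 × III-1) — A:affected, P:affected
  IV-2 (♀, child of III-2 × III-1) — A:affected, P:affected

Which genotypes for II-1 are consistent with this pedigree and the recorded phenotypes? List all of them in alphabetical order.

II-1 ∈ {AA Pp, Aa Pp}

A/I-1 aff ·: Aa|AA
A/I-2 aff ·: Aa|AA
A/II-1 aff I-1×I-2: Aa|AA
A/II-2 aff ·: Aa|AA
A/II-3 aff I-1×I-2: Aa|AA
A/II-4 aff I-1×I-2: Aa|AA
A/III-1 ? II-1×II-2: aa|Aa|AA
A/III-2 aff ·: Aa|AA
A/IV-1 aff III-2×III-1: Aa|AA
A/IV-2 aff III-2×III-1: Aa|AA
⇒ A over [I-1,I-2,II-1,II-2,II-3,II-4,III-1,III-2,IV-1,IV-2]: 570 consistent
P/I-1 aff ·: Pp|PP
P/I-2 un ·: pp
P/II-1 aff I-1×I-2: Pp
P/II-2 aff ·: Pp|PP
P/II-3 aff I-1×I-2: Pp
P/II-4 aff I-1×I-2: Pp
P/III-1 aff II-1×II-2: Pp|PP
P/III-2 aff ·: Pp|PP
P/IV-1 aff III-2×III-1: Pp|PP
P/IV-2 aff III-2×III-1: Pp|PP
⇒ P over [I-1,I-2,II-1,II-2,II-3,II-4,III-1,III-2,IV-1,IV-2]: 52 consistent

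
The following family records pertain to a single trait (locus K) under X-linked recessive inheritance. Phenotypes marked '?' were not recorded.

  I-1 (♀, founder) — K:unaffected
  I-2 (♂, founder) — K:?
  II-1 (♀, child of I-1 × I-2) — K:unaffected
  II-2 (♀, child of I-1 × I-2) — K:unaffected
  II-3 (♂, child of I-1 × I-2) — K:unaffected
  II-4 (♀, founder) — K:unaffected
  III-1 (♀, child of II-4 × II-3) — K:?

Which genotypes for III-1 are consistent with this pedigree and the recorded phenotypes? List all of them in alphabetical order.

III-1 ∈ {X^KX^K, X^KX^k}

K/I-1 un ·: X^KX^K|X^KX^k
K/I-2 ? ·: X^KY|X^kY
K/II-1 un I-1×I-2: X^KX^K|X^KX^k
K/II-2 un I-1×I-2: X^KX^K|X^KX^k
K/II-3 un I-1×I-2: X^KY
K/II-4 un ·: X^KX^K|X^KX^k
K/III-1 ? II-4×II-3: X^KX^K|X^KX^k
⇒ K over [I-1,I-2,II-1,II-2,II-3,II-4,III-1]: 21 consistent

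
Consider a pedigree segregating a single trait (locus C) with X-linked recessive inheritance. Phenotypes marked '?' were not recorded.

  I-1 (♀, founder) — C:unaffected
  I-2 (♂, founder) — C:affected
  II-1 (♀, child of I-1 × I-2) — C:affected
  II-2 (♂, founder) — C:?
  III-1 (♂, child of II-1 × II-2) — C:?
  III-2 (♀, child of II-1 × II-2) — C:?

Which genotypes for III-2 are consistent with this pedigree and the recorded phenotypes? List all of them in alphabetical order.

C/I-1 un ·: X^CX^c
C/I-2 aff ·: X^cY
C/II-1 aff I-1×I-2: X^cX^c
C/II-2 ? ·: X^CY|X^cY
C/III-1 ? II-1×II-2: X^cY
C/III-2 ? II-1×II-2: X^CX^c|X^cX^c
⇒ C over [I-1,I-2,II-1,II-2,III-1,III-2]: 2 consistent

III-2 ∈ {X^CX^c, X^cX^c}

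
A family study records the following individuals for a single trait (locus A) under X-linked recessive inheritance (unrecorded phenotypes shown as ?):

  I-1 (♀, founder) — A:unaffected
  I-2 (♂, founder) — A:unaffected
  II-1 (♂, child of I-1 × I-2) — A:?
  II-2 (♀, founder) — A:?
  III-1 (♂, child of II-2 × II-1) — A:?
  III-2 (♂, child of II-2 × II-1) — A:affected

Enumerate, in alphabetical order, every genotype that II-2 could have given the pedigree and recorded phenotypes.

II-2 ∈ {X^AX^a, X^aX^a}

A/I-1 un ·: X^AX^A|X^AX^a
A/I-2 un ·: X^AY
A/II-1 ? I-1×I-2: X^AY|X^aY
A/II-2 ? ·: X^AX^a|X^aX^a
A/III-1 ? II-2×II-1: X^AY|X^aY
A/III-2 aff II-2×II-1: X^aY
⇒ A over [I-1,I-2,II-1,II-2,III-1,III-2]: 9 consistent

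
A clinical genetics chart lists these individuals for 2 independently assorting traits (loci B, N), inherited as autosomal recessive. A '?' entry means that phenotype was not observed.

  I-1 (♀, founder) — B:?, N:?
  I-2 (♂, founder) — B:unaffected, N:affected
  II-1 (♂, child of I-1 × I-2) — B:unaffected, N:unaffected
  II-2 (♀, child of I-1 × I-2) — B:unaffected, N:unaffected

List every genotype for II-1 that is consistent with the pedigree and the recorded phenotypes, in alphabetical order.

B/I-1 ? ·: BB|Bb|bb
B/I-2 un ·: BB|Bb
B/II-1 un I-1×I-2: BB|Bb
B/II-2 un I-1×I-2: BB|Bb
⇒ B over [I-1,I-2,II-1,II-2]: 15 consistent
N/I-1 ? ·: NN|Nn
N/I-2 aff ·: nn
N/II-1 un I-1×I-2: Nn
N/II-2 un I-1×I-2: Nn
⇒ N over [I-1,I-2,II-1,II-2]: 2 consistent

II-1 ∈ {BB Nn, Bb Nn}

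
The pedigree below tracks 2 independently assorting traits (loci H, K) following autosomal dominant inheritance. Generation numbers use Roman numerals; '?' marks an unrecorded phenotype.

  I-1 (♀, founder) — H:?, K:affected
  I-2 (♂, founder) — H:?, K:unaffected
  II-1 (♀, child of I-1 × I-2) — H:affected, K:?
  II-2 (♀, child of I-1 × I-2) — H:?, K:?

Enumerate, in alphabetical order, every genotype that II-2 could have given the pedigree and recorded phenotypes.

H/I-1 ? ·: hh|Hh|HH
H/I-2 ? ·: hh|Hh|HH
H/II-1 aff I-1×I-2: Hh|HH
H/II-2 ? I-1×I-2: hh|Hh|HH
⇒ H over [I-1,I-2,II-1,II-2]: 21 consistent
K/I-1 aff ·: Kk|KK
K/I-2 un ·: kk
K/II-1 ? I-1×I-2: kk|Kk
K/II-2 ? I-1×I-2: kk|Kk
⇒ K over [I-1,I-2,II-1,II-2]: 5 consistent

II-2 ∈ {HH Kk, HH kk, Hh Kk, Hh kk, hh Kk, hh kk}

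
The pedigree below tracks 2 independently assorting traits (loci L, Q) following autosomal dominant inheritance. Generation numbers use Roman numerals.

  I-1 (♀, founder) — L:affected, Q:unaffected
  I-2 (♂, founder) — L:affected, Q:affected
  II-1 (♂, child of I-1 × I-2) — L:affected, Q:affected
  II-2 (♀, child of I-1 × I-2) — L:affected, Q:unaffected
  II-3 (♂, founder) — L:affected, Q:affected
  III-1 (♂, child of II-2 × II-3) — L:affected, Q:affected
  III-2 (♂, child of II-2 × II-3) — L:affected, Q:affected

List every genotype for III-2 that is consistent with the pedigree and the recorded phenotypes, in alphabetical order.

III-2 ∈ {LL Qq, Ll Qq}

L/I-1 aff ·: Ll|LL
L/I-2 aff ·: Ll|LL
L/II-1 aff I-1×I-2: Ll|LL
L/II-2 aff I-1×I-2: Ll|LL
L/II-3 aff ·: Ll|LL
L/III-1 aff II-2×II-3: Ll|LL
L/III-2 aff II-2×II-3: Ll|LL
⇒ L over [I-1,I-2,II-1,II-2,II-3,III-1,III-2]: 83 consistent
Q/I-1 un ·: qq
Q/I-2 aff ·: Qq
Q/II-1 aff I-1×I-2: Qq
Q/II-2 un I-1×I-2: qq
Q/II-3 aff ·: Qq|QQ
Q/III-1 aff II-2×II-3: Qq
Q/III-2 aff II-2×II-3: Qq
⇒ Q over [I-1,I-2,II-1,II-2,II-3,III-1,III-2]: 2 consistent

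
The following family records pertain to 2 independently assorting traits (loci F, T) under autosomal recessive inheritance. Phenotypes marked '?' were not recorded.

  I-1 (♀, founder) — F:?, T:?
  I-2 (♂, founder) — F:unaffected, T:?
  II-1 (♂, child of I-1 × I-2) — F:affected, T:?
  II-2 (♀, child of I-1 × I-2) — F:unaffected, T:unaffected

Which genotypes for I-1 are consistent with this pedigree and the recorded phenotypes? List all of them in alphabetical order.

I-1 ∈ {Ff TT, Ff Tt, Ff tt, ff TT, ff Tt, ff tt}

F/I-1 ? ·: Ff|ff
F/I-2 un ·: Ff
F/II-1 aff I-1×I-2: ff
F/II-2 un I-1×I-2: FF|Ff
⇒ F over [I-1,I-2,II-1,II-2]: 3 consistent
T/I-1 ? ·: TT|Tt|tt
T/I-2 ? ·: TT|Tt|tt
T/II-1 ? I-1×I-2: TT|Tt|tt
T/II-2 un I-1×I-2: TT|Tt
⇒ T over [I-1,I-2,II-1,II-2]: 21 consistent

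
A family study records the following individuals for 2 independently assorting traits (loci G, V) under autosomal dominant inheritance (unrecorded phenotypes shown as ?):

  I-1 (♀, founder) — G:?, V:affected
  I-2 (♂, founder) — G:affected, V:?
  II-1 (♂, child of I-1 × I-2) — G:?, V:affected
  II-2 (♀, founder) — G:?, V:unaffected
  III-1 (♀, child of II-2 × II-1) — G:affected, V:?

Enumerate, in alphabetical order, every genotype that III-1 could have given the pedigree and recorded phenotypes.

III-1 ∈ {GG Vv, GG vv, Gg Vv, Gg vv}

G/I-1 ? ·: gg|Gg|GG
G/I-2 aff ·: Gg|GG
G/II-1 ? I-1×I-2: gg|Gg|GG
G/II-2 ? ·: gg|Gg|GG
G/III-1 aff II-2×II-1: Gg|GG
⇒ G over [I-1,I-2,II-1,II-2,III-1]: 45 consistent
V/I-1 aff ·: Vv|VV
V/I-2 ? ·: vv|Vv|VV
V/II-1 aff I-1×I-2: Vv|VV
V/II-2 un ·: vv
V/III-1 ? II-2×II-1: vv|Vv
⇒ V over [I-1,I-2,II-1,II-2,III-1]: 14 consistent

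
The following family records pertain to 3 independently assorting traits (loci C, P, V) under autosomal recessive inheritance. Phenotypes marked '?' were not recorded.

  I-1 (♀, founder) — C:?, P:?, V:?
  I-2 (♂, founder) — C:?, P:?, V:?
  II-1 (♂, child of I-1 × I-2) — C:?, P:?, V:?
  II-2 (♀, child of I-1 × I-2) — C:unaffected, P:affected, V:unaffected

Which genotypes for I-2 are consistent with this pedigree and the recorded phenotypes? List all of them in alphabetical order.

C/I-1 ? ·: CC|Cc|cc
C/I-2 ? ·: CC|Cc|cc
C/II-1 ? I-1×I-2: CC|Cc|cc
C/II-2 un I-1×I-2: CC|Cc
⇒ C over [I-1,I-2,II-1,II-2]: 21 consistent
P/I-1 ? ·: Pp|pp
P/I-2 ? ·: Pp|pp
P/II-1 ? I-1×I-2: PP|Pp|pp
P/II-2 aff I-1×I-2: pp
⇒ P over [I-1,I-2,II-1,II-2]: 8 consistent
V/I-1 ? ·: VV|Vv|vv
V/I-2 ? ·: VV|Vv|vv
V/II-1 ? I-1×I-2: VV|Vv|vv
V/II-2 un I-1×I-2: VV|Vv
⇒ V over [I-1,I-2,II-1,II-2]: 21 consistent

I-2 ∈ {CC Pp VV, CC Pp Vv, CC Pp vv, CC pp VV, CC pp Vv, CC pp vv, Cc Pp VV, Cc Pp Vv, Cc Pp vv, Cc pp VV, Cc pp Vv, Cc pp vv, cc Pp VV, cc Pp Vv, cc Pp vv, cc pp VV, cc pp Vv, cc pp vv}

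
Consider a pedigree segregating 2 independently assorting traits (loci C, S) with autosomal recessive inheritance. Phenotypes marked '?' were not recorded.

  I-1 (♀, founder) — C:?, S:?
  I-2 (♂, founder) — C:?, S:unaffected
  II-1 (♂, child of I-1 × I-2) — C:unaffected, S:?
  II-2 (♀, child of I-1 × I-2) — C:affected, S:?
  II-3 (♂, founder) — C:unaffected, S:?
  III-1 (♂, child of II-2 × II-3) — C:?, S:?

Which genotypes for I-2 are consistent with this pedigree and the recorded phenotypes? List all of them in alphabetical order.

C/I-1 ? ·: Cc|cc
C/I-2 ? ·: Cc|cc
C/II-1 un I-1×I-2: CC|Cc
C/II-2 aff I-1×I-2: cc
C/II-3 un ·: CC|Cc
C/III-1 ? II-2×II-3: Cc|cc
⇒ C over [I-1,I-2,II-1,II-2,II-3,III-1]: 12 consistent
S/I-1 ? ·: SS|Ss|ss
S/I-2 un ·: SS|Ss
S/II-1 ? I-1×I-2: SS|Ss|ss
S/II-2 ? I-1×I-2: SS|Ss|ss
S/II-3 ? ·: SS|Ss|ss
S/III-1 ? II-2×II-3: SS|Ss|ss
⇒ S over [I-1,I-2,II-1,II-2,II-3,III-1]: 122 consistent

I-2 ∈ {Cc SS, Cc Ss, cc SS, cc Ss}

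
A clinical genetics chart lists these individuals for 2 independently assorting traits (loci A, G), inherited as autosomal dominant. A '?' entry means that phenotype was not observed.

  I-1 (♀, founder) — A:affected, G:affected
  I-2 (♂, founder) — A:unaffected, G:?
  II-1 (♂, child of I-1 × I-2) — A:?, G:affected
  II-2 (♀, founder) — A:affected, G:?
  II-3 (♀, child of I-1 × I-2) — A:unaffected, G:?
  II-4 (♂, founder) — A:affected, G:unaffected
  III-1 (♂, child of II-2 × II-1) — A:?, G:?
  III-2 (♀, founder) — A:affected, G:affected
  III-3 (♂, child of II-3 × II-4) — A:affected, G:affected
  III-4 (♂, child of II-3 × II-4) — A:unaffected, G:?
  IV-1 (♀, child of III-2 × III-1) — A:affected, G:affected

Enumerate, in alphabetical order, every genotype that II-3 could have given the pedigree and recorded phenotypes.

II-3 ∈ {aa GG, aa Gg}

A/I-1 aff ·: Aa
A/I-2 un ·: aa
A/II-1 ? I-1×I-2: aa|Aa
A/II-2 aff ·: Aa|AA
A/II-3 un I-1×I-2: aa
A/II-4 aff ·: Aa
A/III-1 ? II-2×II-1: aa|Aa|AA
A/III-2 aff ·: Aa|AA
A/III-3 aff II-3×II-4: Aa
A/III-4 un II-3×II-4: aa
A/IV-1 aff III-2×III-1: Aa|AA
⇒ A over [I-1,I-2,II-1,II-2,II-3,II-4,III-1,III-2,III-3,III-4,IV-1]: 26 consistent
G/I-1 aff ·: Gg|GG
G/I-2 ? ·: gg|Gg|GG
G/II-1 aff I-1×I-2: Gg|GG
G/II-2 ? ·: gg|Gg|GG
G/II-3 ? I-1×I-2: Gg|GG
G/II-4 un ·: gg
G/III-1 ? II-2×II-1: gg|Gg|GG
G/III-2 aff ·: Gg|GG
G/III-3 aff II-3×II-4: Gg
G/III-4 ? II-3×II-4: gg|Gg
G/IV-1 aff III-2×III-1: Gg|GG
⇒ G over [I-1,I-2,II-1,II-2,II-3,II-4,III-1,III-2,III-3,III-4,IV-1]: 426 consistent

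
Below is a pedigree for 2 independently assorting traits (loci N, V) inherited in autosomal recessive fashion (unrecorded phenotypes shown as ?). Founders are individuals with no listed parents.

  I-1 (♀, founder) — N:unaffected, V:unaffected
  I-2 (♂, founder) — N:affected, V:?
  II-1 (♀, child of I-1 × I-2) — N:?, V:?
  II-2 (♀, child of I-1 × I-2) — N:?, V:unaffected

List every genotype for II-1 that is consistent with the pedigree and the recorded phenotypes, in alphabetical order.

II-1 ∈ {Nn VV, Nn Vv, Nn vv, nn VV, nn Vv, nn vv}

N/I-1 un ·: NN|Nn
N/I-2 aff ·: nn
N/II-1 ? I-1×I-2: Nn|nn
N/II-2 ? I-1×I-2: Nn|nn
⇒ N over [I-1,I-2,II-1,II-2]: 5 consistent
V/I-1 un ·: VV|Vv
V/I-2 ? ·: VV|Vv|vv
V/II-1 ? I-1×I-2: VV|Vv|vv
V/II-2 un I-1×I-2: VV|Vv
⇒ V over [I-1,I-2,II-1,II-2]: 18 consistent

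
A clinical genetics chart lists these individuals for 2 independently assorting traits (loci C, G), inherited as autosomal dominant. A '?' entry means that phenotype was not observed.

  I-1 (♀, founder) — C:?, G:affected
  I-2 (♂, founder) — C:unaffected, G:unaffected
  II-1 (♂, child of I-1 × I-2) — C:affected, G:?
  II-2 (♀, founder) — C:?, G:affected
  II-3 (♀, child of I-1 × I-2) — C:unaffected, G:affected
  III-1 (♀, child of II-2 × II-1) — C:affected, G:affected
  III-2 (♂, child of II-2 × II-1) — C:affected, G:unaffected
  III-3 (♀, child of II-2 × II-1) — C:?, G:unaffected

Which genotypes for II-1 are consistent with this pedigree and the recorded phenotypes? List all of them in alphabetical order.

II-1 ∈ {Cc Gg, Cc gg}

C/I-1 ? ·: Cc
C/I-2 un ·: cc
C/II-1 aff I-1×I-2: Cc
C/II-2 ? ·: cc|Cc|CC
C/II-3 un I-1×I-2: cc
C/III-1 aff II-2×II-1: Cc|CC
C/III-2 aff II-2×II-1: Cc|CC
C/III-3 ? II-2×II-1: cc|Cc|CC
⇒ C over [I-1,I-2,II-1,II-2,II-3,III-1,III-2,III-3]: 22 consistent
G/I-1 aff ·: Gg|GG
G/I-2 un ·: gg
G/II-1 ? I-1×I-2: gg|Gg
G/II-2 aff ·: Gg
G/II-3 aff I-1×I-2: Gg
G/III-1 aff II-2×II-1: Gg|GG
G/III-2 un II-2×II-1: gg
G/III-3 un II-2×II-1: gg
⇒ G over [I-1,I-2,II-1,II-2,II-3,III-1,III-2,III-3]: 5 consistent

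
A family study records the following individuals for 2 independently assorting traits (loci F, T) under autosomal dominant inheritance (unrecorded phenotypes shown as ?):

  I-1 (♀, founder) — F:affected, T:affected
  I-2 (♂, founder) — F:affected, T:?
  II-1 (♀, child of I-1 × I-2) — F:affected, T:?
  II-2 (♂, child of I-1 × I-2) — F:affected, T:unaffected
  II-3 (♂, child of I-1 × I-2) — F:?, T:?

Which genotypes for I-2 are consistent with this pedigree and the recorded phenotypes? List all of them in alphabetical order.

I-2 ∈ {FF Tt, FF tt, Ff Tt, Ff tt}

F/I-1 aff ·: Ff|FF
F/I-2 aff ·: Ff|FF
F/II-1 aff I-1×I-2: Ff|FF
F/II-2 aff I-1×I-2: Ff|FF
F/II-3 ? I-1×I-2: ff|Ff|FF
⇒ F over [I-1,I-2,II-1,II-2,II-3]: 29 consistent
T/I-1 aff ·: Tt
T/I-2 ? ·: tt|Tt
T/II-1 ? I-1×I-2: tt|Tt|TT
T/II-2 un I-1×I-2: tt
T/II-3 ? I-1×I-2: tt|Tt|TT
⇒ T over [I-1,I-2,II-1,II-2,II-3]: 13 consistent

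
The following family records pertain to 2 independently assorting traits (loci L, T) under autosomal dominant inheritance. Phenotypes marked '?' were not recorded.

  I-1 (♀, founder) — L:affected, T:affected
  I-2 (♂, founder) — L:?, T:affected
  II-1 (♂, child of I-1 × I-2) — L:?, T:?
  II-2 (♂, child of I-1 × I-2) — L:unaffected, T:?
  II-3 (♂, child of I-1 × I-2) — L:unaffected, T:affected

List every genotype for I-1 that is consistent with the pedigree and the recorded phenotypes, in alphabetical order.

I-1 ∈ {Ll TT, Ll Tt}

L/I-1 aff ·: Ll
L/I-2 ? ·: ll|Ll
L/II-1 ? I-1×I-2: ll|Ll|LL
L/II-2 un I-1×I-2: ll
L/II-3 un I-1×I-2: ll
⇒ L over [I-1,I-2,II-1,II-2,II-3]: 5 consistent
T/I-1 aff ·: Tt|TT
T/I-2 aff ·: Tt|TT
T/II-1 ? I-1×I-2: tt|Tt|TT
T/II-2 ? I-1×I-2: tt|Tt|TT
T/II-3 aff I-1×I-2: Tt|TT
⇒ T over [I-1,I-2,II-1,II-2,II-3]: 35 consistent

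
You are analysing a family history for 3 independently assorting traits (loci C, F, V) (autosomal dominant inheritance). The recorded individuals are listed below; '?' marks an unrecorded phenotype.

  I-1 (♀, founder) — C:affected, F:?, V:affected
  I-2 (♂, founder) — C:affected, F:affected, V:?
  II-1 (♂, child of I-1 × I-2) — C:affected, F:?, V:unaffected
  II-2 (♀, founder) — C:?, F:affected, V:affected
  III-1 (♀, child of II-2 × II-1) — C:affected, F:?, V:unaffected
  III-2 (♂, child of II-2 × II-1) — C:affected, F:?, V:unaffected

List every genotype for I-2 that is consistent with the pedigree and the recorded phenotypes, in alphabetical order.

I-2 ∈ {CC FF Vv, CC FF vv, CC Ff Vv, CC Ff vv, Cc FF Vv, Cc FF vv, Cc Ff Vv, Cc Ff vv}

C/I-1 aff ·: Cc|CC
C/I-2 aff ·: Cc|CC
C/II-1 aff I-1×I-2: Cc|CC
C/II-2 ? ·: cc|Cc|CC
C/III-1 aff II-2×II-1: Cc|CC
C/III-2 aff II-2×II-1: Cc|CC
⇒ C over [I-1,I-2,II-1,II-2,III-1,III-2]: 51 consistent
F/I-1 ? ·: ff|Ff|FF
F/I-2 aff ·: Ff|FF
F/II-1 ? I-1×I-2: ff|Ff|FF
F/II-2 aff ·: Ff|FF
F/III-1 ? II-2×II-1: ff|Ff|FF
F/III-2 ? II-2×II-1: ff|Ff|FF
⇒ F over [I-1,I-2,II-1,II-2,III-1,III-2]: 95 consistent
V/I-1 aff ·: Vv
V/I-2 ? ·: vv|Vv
V/II-1 un I-1×I-2: vv
V/II-2 aff ·: Vv
V/III-1 un II-2×II-1: vv
V/III-2 un II-2×II-1: vv
⇒ V over [I-1,I-2,II-1,II-2,III-1,III-2]: 2 consistent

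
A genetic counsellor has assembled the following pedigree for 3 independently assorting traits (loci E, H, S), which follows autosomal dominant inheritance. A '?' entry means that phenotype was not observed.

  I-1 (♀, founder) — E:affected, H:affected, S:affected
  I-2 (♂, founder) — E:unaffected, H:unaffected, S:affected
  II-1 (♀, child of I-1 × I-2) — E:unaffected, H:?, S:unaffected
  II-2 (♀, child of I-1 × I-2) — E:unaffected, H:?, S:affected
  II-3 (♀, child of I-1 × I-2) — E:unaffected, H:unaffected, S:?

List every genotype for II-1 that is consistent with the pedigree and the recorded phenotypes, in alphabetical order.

II-1 ∈ {ee Hh ss, ee hh ss}

E/I-1 aff ·: Ee
E/I-2 un ·: ee
E/II-1 un I-1×I-2: ee
E/II-2 un I-1×I-2: ee
E/II-3 un I-1×I-2: ee
⇒ E over [I-1,I-2,II-1,II-2,II-3]: 1 consistent
H/I-1 aff ·: Hh
H/I-2 un ·: hh
H/II-1 ? I-1×I-2: hh|Hh
H/II-2 ? I-1×I-2: hh|Hh
H/II-3 un I-1×I-2: hh
⇒ H over [I-1,I-2,II-1,II-2,II-3]: 4 consistent
S/I-1 aff ·: Ss
S/I-2 aff ·: Ss
S/II-1 un I-1×I-2: ss
S/II-2 aff I-1×I-2: Ss|SS
S/II-3 ? I-1×I-2: ss|Ss|SS
⇒ S over [I-1,I-2,II-1,II-2,II-3]: 6 consistent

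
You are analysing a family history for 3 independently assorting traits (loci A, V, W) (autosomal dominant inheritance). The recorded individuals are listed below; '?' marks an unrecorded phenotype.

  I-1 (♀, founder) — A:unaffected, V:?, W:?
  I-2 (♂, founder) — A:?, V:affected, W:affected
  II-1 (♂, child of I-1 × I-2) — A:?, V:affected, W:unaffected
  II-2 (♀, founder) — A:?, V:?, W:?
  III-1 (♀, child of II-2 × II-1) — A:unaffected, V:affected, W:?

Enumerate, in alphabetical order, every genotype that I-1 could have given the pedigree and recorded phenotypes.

A/I-1 un ·: aa
A/I-2 ? ·: aa|Aa|AA
A/II-1 ? I-1×I-2: aa|Aa
A/II-2 ? ·: aa|Aa
A/III-1 un II-2×II-1: aa
⇒ A over [I-1,I-2,II-1,II-2,III-1]: 8 consistent
V/I-1 ? ·: vv|Vv|VV
V/I-2 aff ·: Vv|VV
V/II-1 aff I-1×I-2: Vv|VV
V/II-2 ? ·: vv|Vv|VV
V/III-1 aff II-2×II-1: Vv|VV
⇒ V over [I-1,I-2,II-1,II-2,III-1]: 41 consistent
W/I-1 ? ·: ww|Ww
W/I-2 aff ·: Ww
W/II-1 un I-1×I-2: ww
W/II-2 ? ·: ww|Ww|WW
W/III-1 ? II-2×II-1: ww|Ww
⇒ W over [I-1,I-2,II-1,II-2,III-1]: 8 consistent

I-1 ∈ {aa VV Ww, aa VV ww, aa Vv Ww, aa Vv ww, aa vv Ww, aa vv ww}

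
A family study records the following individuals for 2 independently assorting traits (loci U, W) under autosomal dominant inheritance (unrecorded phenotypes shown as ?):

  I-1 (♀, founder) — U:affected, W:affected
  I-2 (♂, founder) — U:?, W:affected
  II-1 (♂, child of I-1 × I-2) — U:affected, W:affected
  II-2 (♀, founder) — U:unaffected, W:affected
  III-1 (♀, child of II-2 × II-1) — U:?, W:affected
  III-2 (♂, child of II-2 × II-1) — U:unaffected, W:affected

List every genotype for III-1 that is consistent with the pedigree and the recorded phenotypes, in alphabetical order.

III-1 ∈ {Uu WW, Uu Ww, uu WW, uu Ww}

U/I-1 aff ·: Uu|UU
U/I-2 ? ·: uu|Uu|UU
U/II-1 aff I-1×I-2: Uu
U/II-2 un ·: uu
U/III-1 ? II-2×II-1: uu|Uu
U/III-2 un II-2×II-1: uu
⇒ U over [I-1,I-2,II-1,II-2,III-1,III-2]: 10 consistent
W/I-1 aff ·: Ww|WW
W/I-2 aff ·: Ww|WW
W/II-1 aff I-1×I-2: Ww|WW
W/II-2 aff ·: Ww|WW
W/III-1 aff II-2×II-1: Ww|WW
W/III-2 aff II-2×II-1: Ww|WW
⇒ W over [I-1,I-2,II-1,II-2,III-1,III-2]: 44 consistent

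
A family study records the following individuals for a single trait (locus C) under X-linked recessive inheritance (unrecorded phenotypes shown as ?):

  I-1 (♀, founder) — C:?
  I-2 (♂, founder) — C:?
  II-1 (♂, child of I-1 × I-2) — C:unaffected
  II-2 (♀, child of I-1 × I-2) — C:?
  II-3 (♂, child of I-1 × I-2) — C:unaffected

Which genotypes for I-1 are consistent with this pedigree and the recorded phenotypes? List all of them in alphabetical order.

I-1 ∈ {X^CX^C, X^CX^c}

C/I-1 ? ·: X^CX^C|X^CX^c
C/I-2 ? ·: X^CY|X^cY
C/II-1 un I-1×I-2: X^CY
C/II-2 ? I-1×I-2: X^CX^C|X^CX^c|X^cX^c
C/II-3 un I-1×I-2: X^CY
⇒ C over [I-1,I-2,II-1,II-2,II-3]: 6 consistent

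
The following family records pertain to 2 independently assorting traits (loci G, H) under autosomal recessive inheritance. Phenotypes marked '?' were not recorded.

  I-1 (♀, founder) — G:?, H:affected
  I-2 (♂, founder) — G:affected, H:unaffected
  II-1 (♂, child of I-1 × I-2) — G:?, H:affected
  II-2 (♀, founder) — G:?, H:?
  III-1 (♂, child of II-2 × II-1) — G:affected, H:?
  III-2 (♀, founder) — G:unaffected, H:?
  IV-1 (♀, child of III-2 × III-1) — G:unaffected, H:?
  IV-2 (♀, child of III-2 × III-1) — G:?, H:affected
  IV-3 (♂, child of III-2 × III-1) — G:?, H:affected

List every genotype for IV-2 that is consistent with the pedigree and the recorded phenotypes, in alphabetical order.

IV-2 ∈ {Gg hh, gg hh}

G/I-1 ? ·: GG|Gg|gg
G/I-2 aff ·: gg
G/II-1 ? I-1×I-2: Gg|gg
G/II-2 ? ·: Gg|gg
G/III-1 aff II-2×II-1: gg
G/III-2 un ·: GG|Gg
G/IV-1 un III-2×III-1: Gg
G/IV-2 ? III-2×III-1: Gg|gg
G/IV-3 ? III-2×III-1: Gg|gg
⇒ G over [I-1,I-2,II-1,II-2,III-1,III-2,IV-1,IV-2,IV-3]: 40 consistent
H/I-1 aff ·: hh
H/I-2 un ·: Hh
H/II-1 aff I-1×I-2: hh
H/II-2 ? ·: HH|Hh|hh
H/III-1 ? II-2×II-1: Hh|hh
H/III-2 ? ·: Hh|hh
H/IV-1 ? III-2×III-1: HH|Hh|hh
H/IV-2 aff III-2×III-1: hh
H/IV-3 aff III-2×III-1: hh
⇒ H over [I-1,I-2,II-1,II-2,III-1,III-2,IV-1,IV-2,IV-3]: 16 consistent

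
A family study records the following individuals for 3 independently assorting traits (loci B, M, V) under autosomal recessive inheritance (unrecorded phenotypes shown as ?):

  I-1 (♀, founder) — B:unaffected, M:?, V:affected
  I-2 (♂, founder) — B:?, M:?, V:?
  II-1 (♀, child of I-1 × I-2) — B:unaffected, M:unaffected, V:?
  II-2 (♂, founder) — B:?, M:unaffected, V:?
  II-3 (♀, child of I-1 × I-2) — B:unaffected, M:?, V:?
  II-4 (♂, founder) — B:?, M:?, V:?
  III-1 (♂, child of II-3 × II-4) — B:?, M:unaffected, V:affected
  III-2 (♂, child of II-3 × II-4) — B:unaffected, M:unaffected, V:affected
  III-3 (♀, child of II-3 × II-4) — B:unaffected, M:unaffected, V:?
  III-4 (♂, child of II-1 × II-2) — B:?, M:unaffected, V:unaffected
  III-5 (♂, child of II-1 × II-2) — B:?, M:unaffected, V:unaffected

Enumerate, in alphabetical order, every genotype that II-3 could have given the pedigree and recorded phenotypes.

B/I-1 un ·: BB|Bb
B/I-2 ? ·: BB|Bb|bb
B/II-1 un I-1×I-2: BB|Bb
B/II-2 ? ·: BB|Bb|bb
B/II-3 un I-1×I-2: BB|Bb
B/II-4 ? ·: BB|Bb|bb
B/III-1 ? II-3×II-4: BB|Bb|bb
B/III-2 un II-3×II-4: BB|Bb
B/III-3 un II-3×II-4: BB|Bb
B/III-4 ? II-1×II-2: BB|Bb|bb
B/III-5 ? II-1×II-2: BB|Bb|bb
⇒ B over [I-1,I-2,II-1,II-2,II-3,II-4,III-1,III-2,III-3,III-4,III-5]: 3016 consistent
M/I-1 ? ·: MM|Mm|mm
M/I-2 ? ·: MM|Mm|mm
M/II-1 un I-1×I-2: MM|Mm
M/II-2 un ·: MM|Mm
M/II-3 ? I-1×I-2: MM|Mm|mm
M/II-4 ? ·: MM|Mm|mm
M/III-1 un II-3×II-4: MM|Mm
M/III-2 un II-3×II-4: MM|Mm
M/III-3 un II-3×II-4: MM|Mm
M/III-4 un II-1×II-2: MM|Mm
M/III-5 un II-1×II-2: MM|Mm
⇒ M over [I-1,I-2,II-1,II-2,II-3,II-4,III-1,III-2,III-3,III-4,III-5]: 1705 consistent
V/I-1 aff ·: vv
V/I-2 ? ·: VV|Vv|vv
V/II-1 ? I-1×I-2: Vv|vv
V/II-2 ? ·: VV|Vv|vv
V/II-3 ? I-1×I-2: Vv|vv
V/II-4 ? ·: Vv|vv
V/III-1 aff II-3×II-4: vv
V/III-2 aff II-3×II-4: vv
V/III-3 ? II-3×II-4: VV|Vv|vv
V/III-4 un II-1×II-2: VV|Vv
V/III-5 un II-1×II-2: VV|Vv
⇒ V over [I-1,I-2,II-1,II-2,II-3,II-4,III-1,III-2,III-3,III-4,III-5]: 139 consistent

II-3 ∈ {BB MM Vv, BB MM vv, BB Mm Vv, BB Mm vv, BB mm Vv, BB mm vv, Bb MM Vv, Bb MM vv, Bb Mm Vv, Bb Mm vv, Bb mm Vv, Bb mm vv}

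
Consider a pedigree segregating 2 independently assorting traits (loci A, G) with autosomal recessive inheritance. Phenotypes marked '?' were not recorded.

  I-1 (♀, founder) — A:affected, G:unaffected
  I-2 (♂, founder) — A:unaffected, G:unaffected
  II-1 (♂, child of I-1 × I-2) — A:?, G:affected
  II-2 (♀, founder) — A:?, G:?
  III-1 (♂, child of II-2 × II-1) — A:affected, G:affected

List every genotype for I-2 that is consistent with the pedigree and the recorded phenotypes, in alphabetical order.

I-2 ∈ {AA Gg, Aa Gg}

A/I-1 aff ·: aa
A/I-2 un ·: AA|Aa
A/II-1 ? I-1×I-2: Aa|aa
A/II-2 ? ·: Aa|aa
A/III-1 aff II-2×II-1: aa
⇒ A over [I-1,I-2,II-1,II-2,III-1]: 6 consistent
G/I-1 un ·: Gg
G/I-2 un ·: Gg
G/II-1 aff I-1×I-2: gg
G/II-2 ? ·: Gg|gg
G/III-1 aff II-2×II-1: gg
⇒ G over [I-1,I-2,II-1,II-2,III-1]: 2 consistent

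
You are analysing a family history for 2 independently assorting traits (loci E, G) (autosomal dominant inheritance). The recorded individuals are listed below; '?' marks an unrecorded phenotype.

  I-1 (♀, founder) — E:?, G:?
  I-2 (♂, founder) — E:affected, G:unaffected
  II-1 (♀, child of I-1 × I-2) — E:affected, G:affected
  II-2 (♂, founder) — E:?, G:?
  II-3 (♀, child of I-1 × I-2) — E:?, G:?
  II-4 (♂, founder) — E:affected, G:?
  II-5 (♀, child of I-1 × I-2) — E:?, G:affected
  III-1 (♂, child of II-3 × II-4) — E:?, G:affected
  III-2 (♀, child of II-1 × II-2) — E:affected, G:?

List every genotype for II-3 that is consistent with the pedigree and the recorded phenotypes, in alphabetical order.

II-3 ∈ {EE Gg, EE gg, Ee Gg, Ee gg, ee Gg, ee gg}

E/I-1 ? ·: ee|Ee|EE
E/I-2 aff ·: Ee|EE
E/II-1 aff I-1×I-2: Ee|EE
E/II-2 ? ·: ee|Ee|EE
E/II-3 ? I-1×I-2: ee|Ee|EE
E/II-4 aff ·: Ee|EE
E/II-5 ? I-1×I-2: ee|Ee|EE
E/III-1 ? II-3×II-4: ee|Ee|EE
E/III-2 aff II-1×II-2: Ee|EE
⇒ E over [I-1,I-2,II-1,II-2,II-3,II-4,II-5,III-1,III-2]: 702 consistent
G/I-1 ? ·: Gg|GG
G/I-2 un ·: gg
G/II-1 aff I-1×I-2: Gg
G/II-2 ? ·: gg|Gg|GG
G/II-3 ? I-1×I-2: gg|Gg
G/II-4 ? ·: gg|Gg|GG
G/II-5 aff I-1×I-2: Gg
G/III-1 aff II-3×II-4: Gg|GG
G/III-2 ? II-1×II-2: gg|Gg|GG
⇒ G over [I-1,I-2,II-1,II-2,II-3,II-4,II-5,III-1,III-2]: 84 consistent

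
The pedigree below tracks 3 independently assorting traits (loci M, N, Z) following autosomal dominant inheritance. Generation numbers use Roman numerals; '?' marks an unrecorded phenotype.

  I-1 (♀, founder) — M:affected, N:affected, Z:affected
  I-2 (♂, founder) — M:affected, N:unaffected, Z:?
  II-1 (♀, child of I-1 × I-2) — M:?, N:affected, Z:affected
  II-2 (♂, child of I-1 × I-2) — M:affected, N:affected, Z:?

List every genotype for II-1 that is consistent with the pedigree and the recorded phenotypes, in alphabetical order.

II-1 ∈ {MM Nn ZZ, MM Nn Zz, Mm Nn ZZ, Mm Nn Zz, mm Nn ZZ, mm Nn Zz}

M/I-1 aff ·: Mm|MM
M/I-2 aff ·: Mm|MM
M/II-1 ? I-1×I-2: mm|Mm|MM
M/II-2 aff I-1×I-2: Mm|MM
⇒ M over [I-1,I-2,II-1,II-2]: 15 consistent
N/I-1 aff ·: Nn|NN
N/I-2 un ·: nn
N/II-1 aff I-1×I-2: Nn
N/II-2 aff I-1×I-2: Nn
⇒ N over [I-1,I-2,II-1,II-2]: 2 consistent
Z/I-1 aff ·: Zz|ZZ
Z/I-2 ? ·: zz|Zz|ZZ
Z/II-1 aff I-1×I-2: Zz|ZZ
Z/II-2 ? I-1×I-2: zz|Zz|ZZ
⇒ Z over [I-1,I-2,II-1,II-2]: 18 consistent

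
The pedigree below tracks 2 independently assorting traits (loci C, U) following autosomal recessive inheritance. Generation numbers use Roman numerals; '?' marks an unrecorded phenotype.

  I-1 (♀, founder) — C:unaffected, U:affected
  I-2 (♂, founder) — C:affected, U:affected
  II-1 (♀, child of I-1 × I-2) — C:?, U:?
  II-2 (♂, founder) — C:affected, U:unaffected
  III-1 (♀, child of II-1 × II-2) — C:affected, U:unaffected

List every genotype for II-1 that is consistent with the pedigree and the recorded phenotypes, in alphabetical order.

II-1 ∈ {Cc uu, cc uu}

C/I-1 un ·: CC|Cc
C/I-2 aff ·: cc
C/II-1 ? I-1×I-2: Cc|cc
C/II-2 aff ·: cc
C/III-1 aff II-1×II-2: cc
⇒ C over [I-1,I-2,II-1,II-2,III-1]: 3 consistent
U/I-1 aff ·: uu
U/I-2 aff ·: uu
U/II-1 ? I-1×I-2: uu
U/II-2 un ·: UU|Uu
U/III-1 un II-1×II-2: Uu
⇒ U over [I-1,I-2,II-1,II-2,III-1]: 2 consistent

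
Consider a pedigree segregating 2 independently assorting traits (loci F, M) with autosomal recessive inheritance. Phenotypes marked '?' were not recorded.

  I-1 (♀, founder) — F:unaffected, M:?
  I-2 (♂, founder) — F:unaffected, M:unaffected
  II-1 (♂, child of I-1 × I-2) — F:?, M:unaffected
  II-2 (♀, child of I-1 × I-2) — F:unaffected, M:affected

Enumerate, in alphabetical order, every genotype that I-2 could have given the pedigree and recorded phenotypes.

I-2 ∈ {FF Mm, Ff Mm}

F/I-1 un ·: FF|Ff
F/I-2 un ·: FF|Ff
F/II-1 ? I-1×I-2: FF|Ff|ff
F/II-2 un I-1×I-2: FF|Ff
⇒ F over [I-1,I-2,II-1,II-2]: 15 consistent
M/I-1 ? ·: Mm|mm
M/I-2 un ·: Mm
M/II-1 un I-1×I-2: MM|Mm
M/II-2 aff I-1×I-2: mm
⇒ M over [I-1,I-2,II-1,II-2]: 3 consistent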